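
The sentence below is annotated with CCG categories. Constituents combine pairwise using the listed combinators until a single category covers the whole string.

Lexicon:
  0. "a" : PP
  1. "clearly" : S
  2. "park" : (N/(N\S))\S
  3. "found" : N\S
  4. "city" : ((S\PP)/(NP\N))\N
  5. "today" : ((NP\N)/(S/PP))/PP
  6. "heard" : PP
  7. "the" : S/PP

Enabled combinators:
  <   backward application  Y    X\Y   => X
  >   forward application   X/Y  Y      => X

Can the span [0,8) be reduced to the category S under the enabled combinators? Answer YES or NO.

YES

[0,8] S   <
  [0,1] "a" : PP
  [1,8] S\PP   >
    [1,5] (S\PP)/(NP\N)   <
      [1,4] N   >
        [1,3] N/(N\S)   <
          [1,2] "clearly" : S
          [2,3] "park" : (N/(N\S))\S
        [3,4] "found" : N\S
      [4,5] "city" : ((S\PP)/(NP\N))\N
    [5,8] NP\N   >
      [5,7] (NP\N)/(S/PP)   >
        [5,6] "today" : ((NP\N)/(S/PP))/PP
        [6,7] "heard" : PP
      [7,8] "the" : S/PP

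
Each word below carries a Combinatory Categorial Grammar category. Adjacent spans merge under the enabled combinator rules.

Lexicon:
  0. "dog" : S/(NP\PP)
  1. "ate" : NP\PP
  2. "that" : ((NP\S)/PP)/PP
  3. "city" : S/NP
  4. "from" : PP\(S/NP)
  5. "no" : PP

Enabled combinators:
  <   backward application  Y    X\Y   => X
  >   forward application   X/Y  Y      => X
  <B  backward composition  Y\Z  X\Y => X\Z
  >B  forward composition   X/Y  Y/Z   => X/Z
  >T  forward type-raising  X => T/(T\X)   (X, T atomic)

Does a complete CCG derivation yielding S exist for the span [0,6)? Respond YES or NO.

NO

S/(NP\PP) NP\PP ((NP\S)/PP)/PP S/NP PP\(S/NP) PP
CKY chart[0,6] = {N/(N\NP), NP, NP/(NP\NP), NP/(PP\PP), PP/(PP\NP), S/(S\NP)}; S ∉ chart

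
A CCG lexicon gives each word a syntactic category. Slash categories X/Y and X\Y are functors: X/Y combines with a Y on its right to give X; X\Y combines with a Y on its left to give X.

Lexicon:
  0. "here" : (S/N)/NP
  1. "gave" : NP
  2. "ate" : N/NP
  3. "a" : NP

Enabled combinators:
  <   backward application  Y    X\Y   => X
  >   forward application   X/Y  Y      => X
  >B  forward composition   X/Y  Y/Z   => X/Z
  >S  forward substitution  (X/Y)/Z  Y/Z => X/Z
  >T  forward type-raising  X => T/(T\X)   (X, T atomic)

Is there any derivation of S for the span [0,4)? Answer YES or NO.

YES

[0,4] S   >
  [0,3] S/NP   >B
    [0,2] S/N   >
      [0,1] "here" : (S/N)/NP
      [1,2] "gave" : NP
    [2,3] "ate" : N/NP
  [3,4] "a" : NP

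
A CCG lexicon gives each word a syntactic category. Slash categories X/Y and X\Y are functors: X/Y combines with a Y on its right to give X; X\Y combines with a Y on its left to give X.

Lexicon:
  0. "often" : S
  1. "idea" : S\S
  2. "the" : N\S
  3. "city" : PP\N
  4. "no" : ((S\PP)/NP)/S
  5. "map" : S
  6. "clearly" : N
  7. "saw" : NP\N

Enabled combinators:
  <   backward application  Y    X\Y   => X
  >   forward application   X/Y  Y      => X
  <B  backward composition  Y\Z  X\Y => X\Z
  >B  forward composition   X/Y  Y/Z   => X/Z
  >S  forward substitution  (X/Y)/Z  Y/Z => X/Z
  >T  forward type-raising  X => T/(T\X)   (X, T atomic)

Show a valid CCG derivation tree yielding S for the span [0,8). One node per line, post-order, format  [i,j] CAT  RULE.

[0,1] S  lex  "often"
[1,2] S\S  lex  "idea"
[2,3] N\S  lex  "the"
[1,3] N\S  <B  k=2
[3,4] PP\N  lex  "city"
[1,4] PP\S  <B  k=3
[0,4] PP  <  k=1
[4,5] ((S\PP)/NP)/S  lex  "no"
[5,6] S  lex  "map"
[4,6] (S\PP)/NP  >  k=5
[6,7] N  lex  "clearly"
[7,8] NP\N  lex  "saw"
[6,8] NP  <  k=7
[4,8] S\PP  >  k=6
[0,8] S  <  k=4

[0,8] S   <
  [0,4] PP   <
    [0,1] "often" : S
    [1,4] PP\S   <B
      [1,3] N\S   <B
        [1,2] "idea" : S\S
        [2,3] "the" : N\S
      [3,4] "city" : PP\N
  [4,8] S\PP   >
    [4,6] (S\PP)/NP   >
      [4,5] "no" : ((S\PP)/NP)/S
      [5,6] "map" : S
    [6,8] NP   <
      [6,7] "clearly" : N
      [7,8] "saw" : NP\N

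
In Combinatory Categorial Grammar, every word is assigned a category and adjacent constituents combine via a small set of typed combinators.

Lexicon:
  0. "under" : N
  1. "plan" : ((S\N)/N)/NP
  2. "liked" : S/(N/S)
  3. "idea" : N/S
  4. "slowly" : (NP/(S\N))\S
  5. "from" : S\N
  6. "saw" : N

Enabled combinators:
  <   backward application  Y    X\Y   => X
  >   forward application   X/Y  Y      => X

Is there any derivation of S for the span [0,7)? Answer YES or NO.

YES

[0,7] S   <
  [0,1] "under" : N
  [1,7] S\N   >
    [1,6] (S\N)/N   >
      [1,2] "plan" : ((S\N)/N)/NP
      [2,6] NP   >
        [2,5] NP/(S\N)   <
          [2,4] S   >
            [2,3] "liked" : S/(N/S)
            [3,4] "idea" : N/S
          [4,5] "slowly" : (NP/(S\N))\S
        [5,6] "from" : S\N
    [6,7] "saw" : N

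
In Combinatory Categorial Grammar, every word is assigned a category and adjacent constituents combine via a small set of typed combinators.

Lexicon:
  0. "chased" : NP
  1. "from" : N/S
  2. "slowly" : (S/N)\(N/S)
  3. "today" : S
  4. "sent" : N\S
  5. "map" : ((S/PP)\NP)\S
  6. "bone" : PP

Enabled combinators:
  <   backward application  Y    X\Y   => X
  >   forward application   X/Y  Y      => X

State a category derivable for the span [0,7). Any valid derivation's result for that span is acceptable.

S

[0,7] S   >
  [0,6] S/PP   <
    [0,1] "chased" : NP
    [1,6] (S/PP)\NP   <
      [1,5] S   >
        [1,3] S/N   <
          [1,2] "from" : N/S
          [2,3] "slowly" : (S/N)\(N/S)
        [3,5] N   <
          [3,4] "today" : S
          [4,5] "sent" : N\S
      [5,6] "map" : ((S/PP)\NP)\S
  [6,7] "bone" : PP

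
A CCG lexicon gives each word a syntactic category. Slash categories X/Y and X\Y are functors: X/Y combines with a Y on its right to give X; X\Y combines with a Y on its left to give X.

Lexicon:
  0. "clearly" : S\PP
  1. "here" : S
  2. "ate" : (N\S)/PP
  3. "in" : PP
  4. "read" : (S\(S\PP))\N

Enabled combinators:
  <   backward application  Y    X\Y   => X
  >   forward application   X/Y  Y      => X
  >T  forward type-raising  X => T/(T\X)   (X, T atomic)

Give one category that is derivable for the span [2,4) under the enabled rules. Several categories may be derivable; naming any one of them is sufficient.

N\S

[0,5] S   <
  [0,1] "clearly" : S\PP
  [1,5] S\(S\PP)   <
    [1,4] N   >
      [1,2] N/(N\S)   >T
        [1,2] "here" : S
      [2,4] N\S   >
        [2,3] "ate" : (N\S)/PP
        [3,4] "in" : PP
    [4,5] "read" : (S\(S\PP))\N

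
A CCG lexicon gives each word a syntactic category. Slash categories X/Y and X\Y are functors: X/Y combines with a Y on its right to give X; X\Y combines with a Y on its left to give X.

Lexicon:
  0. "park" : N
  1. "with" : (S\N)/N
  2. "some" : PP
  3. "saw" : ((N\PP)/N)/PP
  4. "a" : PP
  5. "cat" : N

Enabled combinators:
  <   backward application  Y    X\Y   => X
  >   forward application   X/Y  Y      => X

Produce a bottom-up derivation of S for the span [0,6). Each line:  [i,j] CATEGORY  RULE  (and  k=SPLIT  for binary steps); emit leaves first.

[0,1] N  lex  "park"
[1,2] (S\N)/N  lex  "with"
[2,3] PP  lex  "some"
[3,4] ((N\PP)/N)/PP  lex  "saw"
[4,5] PP  lex  "a"
[3,5] (N\PP)/N  >  k=4
[5,6] N  lex  "cat"
[3,6] N\PP  >  k=5
[2,6] N  <  k=3
[1,6] S\N  >  k=2
[0,6] S  <  k=1

[0,6] S   <
  [0,1] "park" : N
  [1,6] S\N   >
    [1,2] "with" : (S\N)/N
    [2,6] N   <
      [2,3] "some" : PP
      [3,6] N\PP   >
        [3,5] (N\PP)/N   >
          [3,4] "saw" : ((N\PP)/N)/PP
          [4,5] "a" : PP
        [5,6] "cat" : N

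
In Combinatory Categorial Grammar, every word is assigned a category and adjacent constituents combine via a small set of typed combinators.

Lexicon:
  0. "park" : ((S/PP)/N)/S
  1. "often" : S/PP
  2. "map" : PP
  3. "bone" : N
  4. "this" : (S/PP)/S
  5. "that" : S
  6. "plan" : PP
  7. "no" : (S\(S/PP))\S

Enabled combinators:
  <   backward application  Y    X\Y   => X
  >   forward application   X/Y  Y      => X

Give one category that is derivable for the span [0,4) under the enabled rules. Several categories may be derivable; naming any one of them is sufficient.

[0,8] S   <
  [0,4] S/PP   >
    [0,3] (S/PP)/N   >
      [0,1] "park" : ((S/PP)/N)/S
      [1,3] S   >
        [1,2] "often" : S/PP
        [2,3] "map" : PP
    [3,4] "bone" : N
  [4,8] S\(S/PP)   <
    [4,7] S   >
      [4,6] S/PP   >
        [4,5] "this" : (S/PP)/S
        [5,6] "that" : S
      [6,7] "plan" : PP
    [7,8] "no" : (S\(S/PP))\S

S/PP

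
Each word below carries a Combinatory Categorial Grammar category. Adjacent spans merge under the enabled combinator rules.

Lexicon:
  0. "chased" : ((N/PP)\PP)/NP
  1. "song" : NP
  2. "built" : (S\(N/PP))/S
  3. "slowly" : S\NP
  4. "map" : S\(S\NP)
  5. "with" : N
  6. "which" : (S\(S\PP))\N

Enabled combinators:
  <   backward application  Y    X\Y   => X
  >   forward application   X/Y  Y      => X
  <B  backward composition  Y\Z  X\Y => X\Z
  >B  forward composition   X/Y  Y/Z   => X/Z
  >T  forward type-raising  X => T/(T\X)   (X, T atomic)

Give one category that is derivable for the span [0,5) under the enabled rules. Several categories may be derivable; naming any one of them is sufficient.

[0,7] S   <
  [0,5] S\PP   <B
    [0,2] (N/PP)\PP   >
      [0,1] "chased" : ((N/PP)\PP)/NP
      [1,2] "song" : NP
    [2,5] S\(N/PP)   >
      [2,3] "built" : (S\(N/PP))/S
      [3,5] S   <
        [3,4] "slowly" : S\NP
        [4,5] "map" : S\(S\NP)
  [5,7] S\(S\PP)   <
    [5,6] "with" : N
    [6,7] "which" : (S\(S\PP))\N

S\PP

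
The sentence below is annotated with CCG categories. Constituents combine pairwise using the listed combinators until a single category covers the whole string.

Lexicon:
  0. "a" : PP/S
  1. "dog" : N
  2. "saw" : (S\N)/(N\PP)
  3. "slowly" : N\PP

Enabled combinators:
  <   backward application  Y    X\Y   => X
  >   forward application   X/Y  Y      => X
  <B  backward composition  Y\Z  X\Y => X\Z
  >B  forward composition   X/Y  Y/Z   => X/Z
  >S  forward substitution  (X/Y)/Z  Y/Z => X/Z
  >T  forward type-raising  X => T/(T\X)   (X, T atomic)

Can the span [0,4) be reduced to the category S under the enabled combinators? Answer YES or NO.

NO

PP/S N (S\N)/(N\PP) N\PP
CKY chart[0,4] = {N/(N\PP), NP/(NP\PP), PP, PP/(PP\PP), PP/(S\S), S/(S\PP)}; S ∉ chart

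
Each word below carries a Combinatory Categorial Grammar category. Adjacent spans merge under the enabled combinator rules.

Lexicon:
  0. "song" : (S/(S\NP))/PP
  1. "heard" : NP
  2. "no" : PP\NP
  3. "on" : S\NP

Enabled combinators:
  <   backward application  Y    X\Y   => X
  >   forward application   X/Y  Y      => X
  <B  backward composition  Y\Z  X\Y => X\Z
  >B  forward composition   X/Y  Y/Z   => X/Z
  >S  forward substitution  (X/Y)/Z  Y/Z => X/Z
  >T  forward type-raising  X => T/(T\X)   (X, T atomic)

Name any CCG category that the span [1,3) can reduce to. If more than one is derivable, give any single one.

PP

[0,4] S   >
  [0,3] S/(S\NP)   >
    [0,1] "song" : (S/(S\NP))/PP
    [1,3] PP   >
      [1,2] PP/(PP\NP)   >T
        [1,2] "heard" : NP
      [2,3] "no" : PP\NP
  [3,4] "on" : S\NP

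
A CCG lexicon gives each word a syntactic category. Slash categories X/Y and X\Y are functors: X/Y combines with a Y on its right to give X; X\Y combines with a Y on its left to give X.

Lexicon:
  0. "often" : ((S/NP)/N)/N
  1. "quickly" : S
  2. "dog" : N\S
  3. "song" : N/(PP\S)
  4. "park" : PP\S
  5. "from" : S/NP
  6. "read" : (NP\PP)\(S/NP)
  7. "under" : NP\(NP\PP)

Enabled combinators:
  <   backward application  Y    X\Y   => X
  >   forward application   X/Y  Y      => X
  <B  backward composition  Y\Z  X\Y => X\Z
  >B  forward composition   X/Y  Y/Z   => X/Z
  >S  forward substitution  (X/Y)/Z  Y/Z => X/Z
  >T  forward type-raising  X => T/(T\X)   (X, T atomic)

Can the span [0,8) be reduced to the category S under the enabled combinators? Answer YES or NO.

[0,8] S   >
  [0,5] S/NP   >
    [0,3] (S/NP)/N   >
      [0,1] "often" : ((S/NP)/N)/N
      [1,3] N   <
        [1,2] "quickly" : S
        [2,3] "dog" : N\S
    [3,5] N   >
      [3,4] "song" : N/(PP\S)
      [4,5] "park" : PP\S
  [5,8] NP   <
    [5,7] NP\PP   <
      [5,6] "from" : S/NP
      [6,7] "read" : (NP\PP)\(S/NP)
    [7,8] "under" : NP\(NP\PP)

YES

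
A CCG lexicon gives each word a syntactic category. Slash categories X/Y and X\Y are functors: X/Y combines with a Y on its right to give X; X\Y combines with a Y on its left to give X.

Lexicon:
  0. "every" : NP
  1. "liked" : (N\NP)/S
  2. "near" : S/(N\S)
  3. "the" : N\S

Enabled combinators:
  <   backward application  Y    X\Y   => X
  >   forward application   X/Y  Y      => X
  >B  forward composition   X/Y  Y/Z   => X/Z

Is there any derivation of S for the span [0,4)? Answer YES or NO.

NO

NP (N\NP)/S S/(N\S) N\S
CKY chart[0,4] = {N}; S ∉ chart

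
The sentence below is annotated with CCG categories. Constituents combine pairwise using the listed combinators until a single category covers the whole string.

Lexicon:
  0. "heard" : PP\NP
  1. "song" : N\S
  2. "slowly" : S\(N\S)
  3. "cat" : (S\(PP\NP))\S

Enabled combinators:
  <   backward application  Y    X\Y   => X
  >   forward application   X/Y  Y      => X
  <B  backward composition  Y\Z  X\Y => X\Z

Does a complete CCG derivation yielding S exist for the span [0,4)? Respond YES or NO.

YES

[0,4] S   <
  [0,1] "heard" : PP\NP
  [1,4] S\(PP\NP)   <
    [1,3] S   <
      [1,2] "song" : N\S
      [2,3] "slowly" : S\(N\S)
    [3,4] "cat" : (S\(PP\NP))\S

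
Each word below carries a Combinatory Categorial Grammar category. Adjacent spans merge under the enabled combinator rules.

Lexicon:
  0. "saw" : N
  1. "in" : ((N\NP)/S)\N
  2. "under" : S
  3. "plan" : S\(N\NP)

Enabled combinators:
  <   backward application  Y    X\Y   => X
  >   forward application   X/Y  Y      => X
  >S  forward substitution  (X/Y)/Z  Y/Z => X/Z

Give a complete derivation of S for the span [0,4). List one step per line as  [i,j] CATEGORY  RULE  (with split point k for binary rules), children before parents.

[0,1] N  lex  "saw"
[1,2] ((N\NP)/S)\N  lex  "in"
[0,2] (N\NP)/S  <  k=1
[2,3] S  lex  "under"
[0,3] N\NP  >  k=2
[3,4] S\(N\NP)  lex  "plan"
[0,4] S  <  k=3

[0,4] S   <
  [0,3] N\NP   >
    [0,2] (N\NP)/S   <
      [0,1] "saw" : N
      [1,2] "in" : ((N\NP)/S)\N
    [2,3] "under" : S
  [3,4] "plan" : S\(N\NP)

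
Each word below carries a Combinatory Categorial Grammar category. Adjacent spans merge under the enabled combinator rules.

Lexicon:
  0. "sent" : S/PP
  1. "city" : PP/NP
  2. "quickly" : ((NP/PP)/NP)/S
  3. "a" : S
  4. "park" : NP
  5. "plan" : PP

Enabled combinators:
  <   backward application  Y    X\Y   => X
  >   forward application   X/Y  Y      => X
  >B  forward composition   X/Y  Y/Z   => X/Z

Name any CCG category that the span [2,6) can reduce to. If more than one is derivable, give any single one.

[0,6] S   >
  [0,2] S/NP   >B
    [0,1] "sent" : S/PP
    [1,2] "city" : PP/NP
  [2,6] NP   >
    [2,5] NP/PP   >
      [2,4] (NP/PP)/NP   >
        [2,3] "quickly" : ((NP/PP)/NP)/S
        [3,4] "a" : S
      [4,5] "park" : NP
    [5,6] "plan" : PP

NP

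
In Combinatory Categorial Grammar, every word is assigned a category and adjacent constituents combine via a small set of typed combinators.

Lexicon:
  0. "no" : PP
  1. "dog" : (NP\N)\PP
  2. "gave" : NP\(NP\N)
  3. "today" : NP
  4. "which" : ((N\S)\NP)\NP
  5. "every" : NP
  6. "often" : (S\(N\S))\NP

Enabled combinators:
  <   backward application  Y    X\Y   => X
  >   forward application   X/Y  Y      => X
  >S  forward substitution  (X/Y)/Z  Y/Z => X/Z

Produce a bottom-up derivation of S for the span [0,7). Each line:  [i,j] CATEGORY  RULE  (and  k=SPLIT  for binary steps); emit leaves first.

[0,7] S   <
  [0,5] N\S   <
    [0,3] NP   <
      [0,2] NP\N   <
        [0,1] "no" : PP
        [1,2] "dog" : (NP\N)\PP
      [2,3] "gave" : NP\(NP\N)
    [3,5] (N\S)\NP   <
      [3,4] "today" : NP
      [4,5] "which" : ((N\S)\NP)\NP
  [5,7] S\(N\S)   <
    [5,6] "every" : NP
    [6,7] "often" : (S\(N\S))\NP

[0,1] PP  lex  "no"
[1,2] (NP\N)\PP  lex  "dog"
[0,2] NP\N  <  k=1
[2,3] NP\(NP\N)  lex  "gave"
[0,3] NP  <  k=2
[3,4] NP  lex  "today"
[4,5] ((N\S)\NP)\NP  lex  "which"
[3,5] (N\S)\NP  <  k=4
[0,5] N\S  <  k=3
[5,6] NP  lex  "every"
[6,7] (S\(N\S))\NP  lex  "often"
[5,7] S\(N\S)  <  k=6
[0,7] S  <  k=5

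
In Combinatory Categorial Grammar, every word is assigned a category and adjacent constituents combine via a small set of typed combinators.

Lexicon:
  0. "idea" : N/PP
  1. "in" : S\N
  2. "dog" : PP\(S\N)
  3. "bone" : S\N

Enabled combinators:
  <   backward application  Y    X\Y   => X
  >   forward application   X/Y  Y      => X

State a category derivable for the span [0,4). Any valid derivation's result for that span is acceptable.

[0,4] S   <
  [0,3] N   >
    [0,1] "idea" : N/PP
    [1,3] PP   <
      [1,2] "in" : S\N
      [2,3] "dog" : PP\(S\N)
  [3,4] "bone" : S\N

S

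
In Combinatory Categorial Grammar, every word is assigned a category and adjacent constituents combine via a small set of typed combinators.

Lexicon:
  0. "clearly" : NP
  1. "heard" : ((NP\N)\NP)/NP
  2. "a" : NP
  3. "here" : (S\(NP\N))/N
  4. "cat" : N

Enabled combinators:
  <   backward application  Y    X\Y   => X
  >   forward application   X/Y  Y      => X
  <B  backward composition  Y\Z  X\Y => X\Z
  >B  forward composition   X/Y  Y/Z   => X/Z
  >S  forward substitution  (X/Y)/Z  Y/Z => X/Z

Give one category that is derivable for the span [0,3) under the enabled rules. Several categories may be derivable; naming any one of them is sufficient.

[0,5] S   <
  [0,3] NP\N   <
    [0,1] "clearly" : NP
    [1,3] (NP\N)\NP   >
      [1,2] "heard" : ((NP\N)\NP)/NP
      [2,3] "a" : NP
  [3,5] S\(NP\N)   >
    [3,4] "here" : (S\(NP\N))/N
    [4,5] "cat" : N

NP\N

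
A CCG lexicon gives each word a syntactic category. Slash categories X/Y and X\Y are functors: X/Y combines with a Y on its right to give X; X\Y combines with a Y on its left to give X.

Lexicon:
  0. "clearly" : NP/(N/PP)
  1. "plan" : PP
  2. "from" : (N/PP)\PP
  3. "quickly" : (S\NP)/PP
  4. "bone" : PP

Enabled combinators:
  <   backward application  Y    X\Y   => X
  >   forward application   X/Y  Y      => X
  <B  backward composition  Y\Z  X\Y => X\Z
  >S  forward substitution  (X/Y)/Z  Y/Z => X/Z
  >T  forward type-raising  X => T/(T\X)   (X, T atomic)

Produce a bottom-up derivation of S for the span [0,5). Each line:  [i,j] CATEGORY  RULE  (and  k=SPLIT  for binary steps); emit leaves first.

[0,1] NP/(N/PP)  lex  "clearly"
[1,2] PP  lex  "plan"
[2,3] (N/PP)\PP  lex  "from"
[1,3] N/PP  <  k=2
[0,3] NP  >  k=1
[3,4] (S\NP)/PP  lex  "quickly"
[4,5] PP  lex  "bone"
[3,5] S\NP  >  k=4
[0,5] S  <  k=3

[0,5] S   <
  [0,3] NP   >
    [0,1] "clearly" : NP/(N/PP)
    [1,3] N/PP   <
      [1,2] "plan" : PP
      [2,3] "from" : (N/PP)\PP
  [3,5] S\NP   >
    [3,4] "quickly" : (S\NP)/PP
    [4,5] "bone" : PP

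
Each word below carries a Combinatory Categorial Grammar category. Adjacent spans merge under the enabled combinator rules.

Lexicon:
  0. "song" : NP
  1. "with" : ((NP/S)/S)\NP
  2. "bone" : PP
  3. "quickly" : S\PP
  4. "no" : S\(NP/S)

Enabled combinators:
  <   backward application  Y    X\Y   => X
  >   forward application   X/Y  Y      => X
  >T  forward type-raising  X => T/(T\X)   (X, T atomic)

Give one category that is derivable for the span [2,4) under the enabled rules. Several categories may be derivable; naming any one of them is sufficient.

S

[0,5] S   <
  [0,4] NP/S   >
    [0,2] (NP/S)/S   <
      [0,1] "song" : NP
      [1,2] "with" : ((NP/S)/S)\NP
    [2,4] S   <
      [2,3] "bone" : PP
      [3,4] "quickly" : S\PP
  [4,5] "no" : S\(NP/S)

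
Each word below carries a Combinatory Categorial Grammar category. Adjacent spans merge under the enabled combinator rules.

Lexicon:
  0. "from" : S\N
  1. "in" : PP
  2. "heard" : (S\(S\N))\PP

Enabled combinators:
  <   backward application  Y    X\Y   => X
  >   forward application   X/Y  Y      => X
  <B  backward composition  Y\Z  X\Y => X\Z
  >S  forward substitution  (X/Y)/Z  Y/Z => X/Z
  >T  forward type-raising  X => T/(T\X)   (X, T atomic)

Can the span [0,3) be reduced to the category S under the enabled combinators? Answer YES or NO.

[0,3] S   <
  [0,1] "from" : S\N
  [1,3] S\(S\N)   <
    [1,2] "in" : PP
    [2,3] "heard" : (S\(S\N))\PP

YES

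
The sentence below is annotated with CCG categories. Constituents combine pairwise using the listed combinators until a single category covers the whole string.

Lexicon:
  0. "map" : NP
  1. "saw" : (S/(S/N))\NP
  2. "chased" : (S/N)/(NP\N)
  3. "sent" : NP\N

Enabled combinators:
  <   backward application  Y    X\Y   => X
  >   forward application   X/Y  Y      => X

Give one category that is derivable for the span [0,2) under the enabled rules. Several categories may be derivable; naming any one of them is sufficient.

[0,4] S   >
  [0,2] S/(S/N)   <
    [0,1] "map" : NP
    [1,2] "saw" : (S/(S/N))\NP
  [2,4] S/N   >
    [2,3] "chased" : (S/N)/(NP\N)
    [3,4] "sent" : NP\N

S/(S/N)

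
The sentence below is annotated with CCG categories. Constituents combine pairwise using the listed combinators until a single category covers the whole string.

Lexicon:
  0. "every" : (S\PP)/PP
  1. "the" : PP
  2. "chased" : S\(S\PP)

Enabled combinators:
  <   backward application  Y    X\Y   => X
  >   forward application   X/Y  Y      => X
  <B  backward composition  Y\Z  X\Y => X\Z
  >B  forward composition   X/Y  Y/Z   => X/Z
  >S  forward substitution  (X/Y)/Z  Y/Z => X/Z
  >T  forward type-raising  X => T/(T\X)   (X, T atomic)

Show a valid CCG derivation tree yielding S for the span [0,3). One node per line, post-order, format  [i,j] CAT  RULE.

[0,1] (S\PP)/PP  lex  "every"
[1,2] PP  lex  "the"
[0,2] S\PP  >  k=1
[2,3] S\(S\PP)  lex  "chased"
[0,3] S  <  k=2

[0,3] S   <
  [0,2] S\PP   >
    [0,1] "every" : (S\PP)/PP
    [1,2] "the" : PP
  [2,3] "chased" : S\(S\PP)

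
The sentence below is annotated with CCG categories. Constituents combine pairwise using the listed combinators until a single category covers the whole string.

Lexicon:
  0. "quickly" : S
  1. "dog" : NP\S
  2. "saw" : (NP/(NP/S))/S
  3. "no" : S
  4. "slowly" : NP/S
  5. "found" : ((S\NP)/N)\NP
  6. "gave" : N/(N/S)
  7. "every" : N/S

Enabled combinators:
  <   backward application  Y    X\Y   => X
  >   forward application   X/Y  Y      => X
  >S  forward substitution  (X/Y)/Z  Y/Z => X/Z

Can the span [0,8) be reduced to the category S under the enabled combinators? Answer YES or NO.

[0,8] S   <
  [0,2] NP   <
    [0,1] "quickly" : S
    [1,2] "dog" : NP\S
  [2,8] S\NP   >
    [2,6] (S\NP)/N   <
      [2,5] NP   >
        [2,4] NP/(NP/S)   >
          [2,3] "saw" : (NP/(NP/S))/S
          [3,4] "no" : S
        [4,5] "slowly" : NP/S
      [5,6] "found" : ((S\NP)/N)\NP
    [6,8] N   >
      [6,7] "gave" : N/(N/S)
      [7,8] "every" : N/S

YES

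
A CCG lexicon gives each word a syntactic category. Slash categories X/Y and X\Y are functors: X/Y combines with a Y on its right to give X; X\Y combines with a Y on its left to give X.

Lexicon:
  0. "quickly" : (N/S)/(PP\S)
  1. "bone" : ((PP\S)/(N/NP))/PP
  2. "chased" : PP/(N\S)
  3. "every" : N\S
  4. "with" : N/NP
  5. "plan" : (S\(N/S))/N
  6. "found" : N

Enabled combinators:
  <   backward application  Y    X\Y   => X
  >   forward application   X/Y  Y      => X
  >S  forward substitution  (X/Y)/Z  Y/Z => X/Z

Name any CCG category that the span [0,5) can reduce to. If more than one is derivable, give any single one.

[0,7] S   <
  [0,5] N/S   >
    [0,1] "quickly" : (N/S)/(PP\S)
    [1,5] PP\S   >
      [1,4] (PP\S)/(N/NP)   >
        [1,2] "bone" : ((PP\S)/(N/NP))/PP
        [2,4] PP   >
          [2,3] "chased" : PP/(N\S)
          [3,4] "every" : N\S
      [4,5] "with" : N/NP
  [5,7] S\(N/S)   >
    [5,6] "plan" : (S\(N/S))/N
    [6,7] "found" : N

N/S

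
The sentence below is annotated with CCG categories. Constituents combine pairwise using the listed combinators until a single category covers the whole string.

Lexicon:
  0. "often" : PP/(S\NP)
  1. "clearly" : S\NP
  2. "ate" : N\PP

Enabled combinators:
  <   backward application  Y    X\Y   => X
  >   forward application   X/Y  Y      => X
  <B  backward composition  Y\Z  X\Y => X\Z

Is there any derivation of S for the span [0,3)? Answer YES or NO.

PP/(S\NP) S\NP N\PP
CKY chart[0,3] = {N}; S ∉ chart

NO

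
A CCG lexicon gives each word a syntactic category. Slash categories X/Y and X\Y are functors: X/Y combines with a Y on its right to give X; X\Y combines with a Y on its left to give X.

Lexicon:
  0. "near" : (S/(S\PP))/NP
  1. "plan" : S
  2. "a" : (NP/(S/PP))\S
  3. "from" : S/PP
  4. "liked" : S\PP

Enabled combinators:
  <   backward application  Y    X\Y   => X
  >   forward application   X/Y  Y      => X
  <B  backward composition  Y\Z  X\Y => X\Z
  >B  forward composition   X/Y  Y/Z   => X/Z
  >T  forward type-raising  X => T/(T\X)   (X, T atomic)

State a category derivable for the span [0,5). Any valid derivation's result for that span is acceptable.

S

[0,5] S   >
  [0,4] S/(S\PP)   >
    [0,1] "near" : (S/(S\PP))/NP
    [1,4] NP   >
      [1,3] NP/(S/PP)   <
        [1,2] "plan" : S
        [2,3] "a" : (NP/(S/PP))\S
      [3,4] "from" : S/PP
  [4,5] "liked" : S\PP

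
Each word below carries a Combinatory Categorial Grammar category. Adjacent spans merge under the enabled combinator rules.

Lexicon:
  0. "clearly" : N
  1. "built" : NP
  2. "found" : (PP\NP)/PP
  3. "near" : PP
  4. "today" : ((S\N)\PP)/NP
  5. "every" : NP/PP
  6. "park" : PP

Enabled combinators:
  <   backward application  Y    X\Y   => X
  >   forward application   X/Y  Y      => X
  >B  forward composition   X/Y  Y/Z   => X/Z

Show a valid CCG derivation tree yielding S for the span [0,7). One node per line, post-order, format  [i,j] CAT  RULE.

[0,7] S   <
  [0,1] "clearly" : N
  [1,7] S\N   <
    [1,4] PP   <
      [1,2] "built" : NP
      [2,4] PP\NP   >
        [2,3] "found" : (PP\NP)/PP
        [3,4] "near" : PP
    [4,7] (S\N)\PP   >
      [4,5] "today" : ((S\N)\PP)/NP
      [5,7] NP   >
        [5,6] "every" : NP/PP
        [6,7] "park" : PP

[0,1] N  lex  "clearly"
[1,2] NP  lex  "built"
[2,3] (PP\NP)/PP  lex  "found"
[3,4] PP  lex  "near"
[2,4] PP\NP  >  k=3
[1,4] PP  <  k=2
[4,5] ((S\N)\PP)/NP  lex  "today"
[5,6] NP/PP  lex  "every"
[6,7] PP  lex  "park"
[5,7] NP  >  k=6
[4,7] (S\N)\PP  >  k=5
[1,7] S\N  <  k=4
[0,7] S  <  k=1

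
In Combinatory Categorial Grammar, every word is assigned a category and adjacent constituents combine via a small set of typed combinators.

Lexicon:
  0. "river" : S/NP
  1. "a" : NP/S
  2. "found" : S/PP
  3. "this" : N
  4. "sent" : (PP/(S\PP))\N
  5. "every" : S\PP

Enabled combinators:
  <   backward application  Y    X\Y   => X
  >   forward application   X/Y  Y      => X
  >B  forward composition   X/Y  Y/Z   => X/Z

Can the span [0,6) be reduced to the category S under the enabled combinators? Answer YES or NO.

YES

[0,6] S   >
  [0,3] S/PP   >B
    [0,1] "river" : S/NP
    [1,3] NP/PP   >B
      [1,2] "a" : NP/S
      [2,3] "found" : S/PP
  [3,6] PP   >
    [3,5] PP/(S\PP)   <
      [3,4] "this" : N
      [4,5] "sent" : (PP/(S\PP))\N
    [5,6] "every" : S\PP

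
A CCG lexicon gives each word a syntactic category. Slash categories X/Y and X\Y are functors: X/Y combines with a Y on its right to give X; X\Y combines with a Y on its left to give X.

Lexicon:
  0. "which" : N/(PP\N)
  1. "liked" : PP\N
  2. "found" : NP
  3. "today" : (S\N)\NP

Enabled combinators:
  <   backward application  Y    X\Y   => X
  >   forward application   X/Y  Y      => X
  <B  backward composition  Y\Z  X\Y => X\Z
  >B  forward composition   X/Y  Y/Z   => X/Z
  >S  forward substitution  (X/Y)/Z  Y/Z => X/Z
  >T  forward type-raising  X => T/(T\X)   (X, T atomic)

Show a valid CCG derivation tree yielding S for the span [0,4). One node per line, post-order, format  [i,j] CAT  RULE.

[0,1] N/(PP\N)  lex  "which"
[1,2] PP\N  lex  "liked"
[0,2] N  >  k=1
[2,3] NP  lex  "found"
[3,4] (S\N)\NP  lex  "today"
[2,4] S\N  <  k=3
[0,4] S  <  k=2

[0,4] S   <
  [0,2] N   >
    [0,1] "which" : N/(PP\N)
    [1,2] "liked" : PP\N
  [2,4] S\N   <
    [2,3] "found" : NP
    [3,4] "today" : (S\N)\NP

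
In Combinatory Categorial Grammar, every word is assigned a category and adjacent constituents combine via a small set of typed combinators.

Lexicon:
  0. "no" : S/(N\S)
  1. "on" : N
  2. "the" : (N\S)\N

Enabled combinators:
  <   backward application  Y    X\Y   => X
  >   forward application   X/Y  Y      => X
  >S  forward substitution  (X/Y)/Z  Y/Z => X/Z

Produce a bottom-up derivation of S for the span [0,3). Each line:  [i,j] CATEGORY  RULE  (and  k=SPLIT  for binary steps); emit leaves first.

[0,3] S   >
  [0,1] "no" : S/(N\S)
  [1,3] N\S   <
    [1,2] "on" : N
    [2,3] "the" : (N\S)\N

[0,1] S/(N\S)  lex  "no"
[1,2] N  lex  "on"
[2,3] (N\S)\N  lex  "the"
[1,3] N\S  <  k=2
[0,3] S  >  k=1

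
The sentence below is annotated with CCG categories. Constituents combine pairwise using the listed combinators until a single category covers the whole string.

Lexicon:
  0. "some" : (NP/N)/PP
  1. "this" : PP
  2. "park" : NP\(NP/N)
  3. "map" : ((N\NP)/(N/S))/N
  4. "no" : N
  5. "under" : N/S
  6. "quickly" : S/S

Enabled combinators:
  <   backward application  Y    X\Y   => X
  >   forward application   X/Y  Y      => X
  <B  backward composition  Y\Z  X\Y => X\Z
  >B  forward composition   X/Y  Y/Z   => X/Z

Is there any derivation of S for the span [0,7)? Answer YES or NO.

(NP/N)/PP PP NP\(NP/N) ((N\NP)/(N/S))/N N N/S S/S
CKY chart[0,7] = {N}; S ∉ chart

NO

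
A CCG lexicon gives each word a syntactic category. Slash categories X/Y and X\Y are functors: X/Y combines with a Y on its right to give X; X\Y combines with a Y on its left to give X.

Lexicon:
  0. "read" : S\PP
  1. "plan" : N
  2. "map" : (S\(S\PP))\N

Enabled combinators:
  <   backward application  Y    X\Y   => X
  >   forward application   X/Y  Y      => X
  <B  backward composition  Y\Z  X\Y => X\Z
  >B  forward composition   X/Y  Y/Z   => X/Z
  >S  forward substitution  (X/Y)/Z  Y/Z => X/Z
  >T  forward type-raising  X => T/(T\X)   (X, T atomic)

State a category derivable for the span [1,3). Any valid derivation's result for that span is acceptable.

S\(S\PP)

[0,3] S   <
  [0,1] "read" : S\PP
  [1,3] S\(S\PP)   <
    [1,2] "plan" : N
    [2,3] "map" : (S\(S\PP))\N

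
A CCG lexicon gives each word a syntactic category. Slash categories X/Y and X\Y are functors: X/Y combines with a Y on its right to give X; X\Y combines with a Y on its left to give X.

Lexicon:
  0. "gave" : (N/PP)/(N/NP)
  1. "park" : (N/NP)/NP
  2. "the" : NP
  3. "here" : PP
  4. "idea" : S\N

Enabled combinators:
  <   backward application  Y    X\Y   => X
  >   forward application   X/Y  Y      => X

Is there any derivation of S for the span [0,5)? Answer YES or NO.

YES

[0,5] S   <
  [0,4] N   >
    [0,3] N/PP   >
      [0,1] "gave" : (N/PP)/(N/NP)
      [1,3] N/NP   >
        [1,2] "park" : (N/NP)/NP
        [2,3] "the" : NP
    [3,4] "here" : PP
  [4,5] "idea" : S\N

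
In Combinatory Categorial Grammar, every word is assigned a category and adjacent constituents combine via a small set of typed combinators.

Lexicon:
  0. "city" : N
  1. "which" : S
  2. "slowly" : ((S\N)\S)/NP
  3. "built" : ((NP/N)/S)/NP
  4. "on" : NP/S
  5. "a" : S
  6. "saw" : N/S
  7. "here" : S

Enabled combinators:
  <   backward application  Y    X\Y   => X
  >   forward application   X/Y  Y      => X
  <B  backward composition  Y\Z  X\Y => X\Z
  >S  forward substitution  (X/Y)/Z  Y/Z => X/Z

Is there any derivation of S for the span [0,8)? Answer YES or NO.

[0,8] S   <
  [0,1] "city" : N
  [1,8] S\N   <
    [1,2] "which" : S
    [2,8] (S\N)\S   >
      [2,3] "slowly" : ((S\N)\S)/NP
      [3,8] NP   >
        [3,7] NP/S   >S
          [3,6] (NP/N)/S   >
            [3,4] "built" : ((NP/N)/S)/NP
            [4,6] NP   >
              [4,5] "on" : NP/S
              [5,6] "a" : S
          [6,7] "saw" : N/S
        [7,8] "here" : S

YES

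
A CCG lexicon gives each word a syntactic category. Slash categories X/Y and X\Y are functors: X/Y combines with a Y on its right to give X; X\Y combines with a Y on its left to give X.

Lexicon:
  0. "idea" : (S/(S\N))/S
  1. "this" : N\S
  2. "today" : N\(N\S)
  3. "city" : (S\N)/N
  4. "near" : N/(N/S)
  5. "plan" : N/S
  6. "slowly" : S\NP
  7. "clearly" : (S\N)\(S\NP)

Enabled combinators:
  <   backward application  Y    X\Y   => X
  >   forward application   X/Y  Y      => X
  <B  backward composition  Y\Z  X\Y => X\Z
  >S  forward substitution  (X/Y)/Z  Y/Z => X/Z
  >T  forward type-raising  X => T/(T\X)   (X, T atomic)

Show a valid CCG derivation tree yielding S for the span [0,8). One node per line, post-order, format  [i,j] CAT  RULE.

[0,8] S   >
  [0,6] S/(S\N)   >
    [0,1] "idea" : (S/(S\N))/S
    [1,6] S   <
      [1,3] N   <
        [1,2] "this" : N\S
        [2,3] "today" : N\(N\S)
      [3,6] S\N   >
        [3,4] "city" : (S\N)/N
        [4,6] N   >
          [4,5] "near" : N/(N/S)
          [5,6] "plan" : N/S
  [6,8] S\N   <
    [6,7] "slowly" : S\NP
    [7,8] "clearly" : (S\N)\(S\NP)

[0,1] (S/(S\N))/S  lex  "idea"
[1,2] N\S  lex  "this"
[2,3] N\(N\S)  lex  "today"
[1,3] N  <  k=2
[3,4] (S\N)/N  lex  "city"
[4,5] N/(N/S)  lex  "near"
[5,6] N/S  lex  "plan"
[4,6] N  >  k=5
[3,6] S\N  >  k=4
[1,6] S  <  k=3
[0,6] S/(S\N)  >  k=1
[6,7] S\NP  lex  "slowly"
[7,8] (S\N)\(S\NP)  lex  "clearly"
[6,8] S\N  <  k=7
[0,8] S  >  k=6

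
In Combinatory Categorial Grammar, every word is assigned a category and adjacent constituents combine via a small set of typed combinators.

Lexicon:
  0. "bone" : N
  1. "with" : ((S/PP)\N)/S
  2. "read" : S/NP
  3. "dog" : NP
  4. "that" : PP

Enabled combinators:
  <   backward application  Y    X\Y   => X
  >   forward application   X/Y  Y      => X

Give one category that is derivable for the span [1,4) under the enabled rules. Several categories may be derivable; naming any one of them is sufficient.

(S/PP)\N

[0,5] S   >
  [0,4] S/PP   <
    [0,1] "bone" : N
    [1,4] (S/PP)\N   >
      [1,2] "with" : ((S/PP)\N)/S
      [2,4] S   >
        [2,3] "read" : S/NP
        [3,4] "dog" : NP
  [4,5] "that" : PP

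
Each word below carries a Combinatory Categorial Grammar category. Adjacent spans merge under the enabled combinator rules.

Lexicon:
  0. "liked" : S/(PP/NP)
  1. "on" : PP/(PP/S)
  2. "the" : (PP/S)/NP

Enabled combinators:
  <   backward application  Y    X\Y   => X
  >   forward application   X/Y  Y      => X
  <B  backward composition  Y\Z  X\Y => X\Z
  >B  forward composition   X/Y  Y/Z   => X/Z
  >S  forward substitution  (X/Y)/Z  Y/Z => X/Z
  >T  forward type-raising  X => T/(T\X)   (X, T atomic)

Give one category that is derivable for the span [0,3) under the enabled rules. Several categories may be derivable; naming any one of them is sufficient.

[0,3] S   >
  [0,1] "liked" : S/(PP/NP)
  [1,3] PP/NP   >B
    [1,2] "on" : PP/(PP/S)
    [2,3] "the" : (PP/S)/NP

S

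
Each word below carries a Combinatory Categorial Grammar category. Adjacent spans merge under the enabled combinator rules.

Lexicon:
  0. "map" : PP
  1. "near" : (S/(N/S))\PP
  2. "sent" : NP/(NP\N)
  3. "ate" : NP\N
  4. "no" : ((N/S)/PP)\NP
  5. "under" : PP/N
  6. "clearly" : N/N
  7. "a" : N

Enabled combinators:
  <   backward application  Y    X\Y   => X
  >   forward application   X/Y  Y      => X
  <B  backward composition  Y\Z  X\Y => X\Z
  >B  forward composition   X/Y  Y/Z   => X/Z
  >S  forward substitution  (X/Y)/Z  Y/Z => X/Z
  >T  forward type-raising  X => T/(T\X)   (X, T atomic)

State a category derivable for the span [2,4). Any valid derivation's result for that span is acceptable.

NP

[0,8] S   >
  [0,2] S/(N/S)   <
    [0,1] "map" : PP
    [1,2] "near" : (S/(N/S))\PP
  [2,8] N/S   >
    [2,5] (N/S)/PP   <
      [2,4] NP   >
        [2,3] "sent" : NP/(NP\N)
        [3,4] "ate" : NP\N
      [4,5] "no" : ((N/S)/PP)\NP
    [5,8] PP   >
      [5,7] PP/N   >B
        [5,6] "under" : PP/N
        [6,7] "clearly" : N/N
      [7,8] "a" : N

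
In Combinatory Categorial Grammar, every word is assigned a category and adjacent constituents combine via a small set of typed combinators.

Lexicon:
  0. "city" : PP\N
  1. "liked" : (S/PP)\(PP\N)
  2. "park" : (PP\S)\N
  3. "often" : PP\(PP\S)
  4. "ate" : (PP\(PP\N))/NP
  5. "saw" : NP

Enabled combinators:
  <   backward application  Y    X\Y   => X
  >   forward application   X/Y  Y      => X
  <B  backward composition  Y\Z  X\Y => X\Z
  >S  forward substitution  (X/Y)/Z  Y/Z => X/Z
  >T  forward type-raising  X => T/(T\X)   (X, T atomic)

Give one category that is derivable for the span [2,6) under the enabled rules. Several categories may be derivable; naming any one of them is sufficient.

PP

[0,6] S   >
  [0,2] S/PP   <
    [0,1] "city" : PP\N
    [1,2] "liked" : (S/PP)\(PP\N)
  [2,6] PP   <
    [2,4] PP\N   <B
      [2,3] "park" : (PP\S)\N
      [3,4] "often" : PP\(PP\S)
    [4,6] PP\(PP\N)   >
      [4,5] "ate" : (PP\(PP\N))/NP
      [5,6] "saw" : NP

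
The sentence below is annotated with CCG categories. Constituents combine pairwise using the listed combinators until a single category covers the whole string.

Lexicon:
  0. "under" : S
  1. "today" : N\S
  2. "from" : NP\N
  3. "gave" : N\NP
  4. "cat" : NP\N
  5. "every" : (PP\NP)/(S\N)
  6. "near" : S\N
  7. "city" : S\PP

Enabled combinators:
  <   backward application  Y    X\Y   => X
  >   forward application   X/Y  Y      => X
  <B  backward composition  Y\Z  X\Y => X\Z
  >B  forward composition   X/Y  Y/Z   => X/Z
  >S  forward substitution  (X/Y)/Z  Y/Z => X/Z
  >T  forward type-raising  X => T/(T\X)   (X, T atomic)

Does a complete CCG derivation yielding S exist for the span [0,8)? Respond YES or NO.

YES

[0,8] S   <
  [0,4] N   <
    [0,1] "under" : S
    [1,4] N\S   <B
      [1,3] NP\S   <B
        [1,2] "today" : N\S
        [2,3] "from" : NP\N
      [3,4] "gave" : N\NP
  [4,8] S\N   <B
    [4,7] PP\N   <B
      [4,5] "cat" : NP\N
      [5,7] PP\NP   >
        [5,6] "every" : (PP\NP)/(S\N)
        [6,7] "near" : S\N
    [7,8] "city" : S\PP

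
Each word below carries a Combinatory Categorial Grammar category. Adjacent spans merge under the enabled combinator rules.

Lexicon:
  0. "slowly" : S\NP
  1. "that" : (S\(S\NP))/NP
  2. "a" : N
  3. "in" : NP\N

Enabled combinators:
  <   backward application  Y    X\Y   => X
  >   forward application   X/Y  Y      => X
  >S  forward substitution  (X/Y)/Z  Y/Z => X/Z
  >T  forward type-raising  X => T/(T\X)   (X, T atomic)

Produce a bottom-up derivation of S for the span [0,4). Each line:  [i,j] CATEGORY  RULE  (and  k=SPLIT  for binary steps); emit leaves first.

[0,1] S\NP  lex  "slowly"
[1,2] (S\(S\NP))/NP  lex  "that"
[2,3] N  lex  "a"
[2,3] NP/(NP\N)  >T
[3,4] NP\N  lex  "in"
[2,4] NP  >  k=3
[1,4] S\(S\NP)  >  k=2
[0,4] S  <  k=1

[0,4] S   <
  [0,1] "slowly" : S\NP
  [1,4] S\(S\NP)   >
    [1,2] "that" : (S\(S\NP))/NP
    [2,4] NP   >
      [2,3] NP/(NP\N)   >T
        [2,3] "a" : N
      [3,4] "in" : NP\N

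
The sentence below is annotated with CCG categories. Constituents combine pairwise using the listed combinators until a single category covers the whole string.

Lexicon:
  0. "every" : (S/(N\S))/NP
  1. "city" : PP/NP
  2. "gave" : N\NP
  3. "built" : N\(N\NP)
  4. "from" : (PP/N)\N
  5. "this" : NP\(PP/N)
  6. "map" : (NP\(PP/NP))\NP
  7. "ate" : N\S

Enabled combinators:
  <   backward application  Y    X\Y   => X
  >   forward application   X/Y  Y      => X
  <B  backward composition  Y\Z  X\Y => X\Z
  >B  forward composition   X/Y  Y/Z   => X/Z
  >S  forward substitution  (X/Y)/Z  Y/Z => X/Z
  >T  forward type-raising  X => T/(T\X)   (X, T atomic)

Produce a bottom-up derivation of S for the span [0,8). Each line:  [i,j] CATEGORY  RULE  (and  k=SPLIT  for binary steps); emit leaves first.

[0,1] (S/(N\S))/NP  lex  "every"
[1,2] PP/NP  lex  "city"
[2,3] N\NP  lex  "gave"
[3,4] N\(N\NP)  lex  "built"
[2,4] N  <  k=3
[4,5] (PP/N)\N  lex  "from"
[5,6] NP\(PP/N)  lex  "this"
[4,6] NP\N  <B  k=5
[2,6] NP  <  k=4
[6,7] (NP\(PP/NP))\NP  lex  "map"
[2,7] NP\(PP/NP)  <  k=6
[1,7] NP  <  k=2
[0,7] S/(N\S)  >  k=1
[7,8] N\S  lex  "ate"
[0,8] S  >  k=7

[0,8] S   >
  [0,7] S/(N\S)   >
    [0,1] "every" : (S/(N\S))/NP
    [1,7] NP   <
      [1,2] "city" : PP/NP
      [2,7] NP\(PP/NP)   <
        [2,6] NP   <
          [2,4] N   <
            [2,3] "gave" : N\NP
            [3,4] "built" : N\(N\NP)
          [4,6] NP\N   <B
            [4,5] "from" : (PP/N)\N
            [5,6] "this" : NP\(PP/N)
        [6,7] "map" : (NP\(PP/NP))\NP
  [7,8] "ate" : N\S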